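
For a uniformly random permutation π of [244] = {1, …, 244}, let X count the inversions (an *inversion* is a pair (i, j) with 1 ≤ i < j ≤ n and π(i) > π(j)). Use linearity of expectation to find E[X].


Write X = Σ X_I over the C(244, 2) = 29646 pairs i < j, with X_I the indicator of one inversion.
There are 29646 indicators.
For each fixed pair i < j, the values π(i) and π(j) are two distinct elements of {1, …, 244} in uniformly random order; by symmetry P[π(i) > π(j)] = 1/2.
By linearity: E[X] = 29646 · (1/2) = C(244, 2) · (1/2) = 29646/2 = 14823 ≈ 14823.000.

E[X] = 14823 = 14823.000.


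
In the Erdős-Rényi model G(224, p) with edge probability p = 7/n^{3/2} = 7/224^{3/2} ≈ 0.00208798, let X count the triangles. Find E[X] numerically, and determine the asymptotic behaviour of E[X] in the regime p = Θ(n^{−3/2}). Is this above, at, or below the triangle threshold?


Number of potential triangles: C(224, 3) = 1848224.
Each occurs with probability p³ ≈ (0.00208798)³ ≈ 9.10286365e-09.
By linearity: E[X] = C(224, 3)·p³ ≈ 1848224 · 9.10286365e-09 ≈ 0.016824.
Since α = 3/2 > 1, p = c/n^{3/2} = o(1/n) is below the triangle threshold p ~ 1/n. Asymptotically E[X] ~ (c³/6)·n^{3(1−α)} = (7³/6)·n^{-1.5} → 0, so by Markov's inequality G has no triangles w.h.p.

E[X] ≈ 0.016824; in regime p = Θ(1/n^{3/2}) E[X] tends to 0 (below the triangle threshold p ~ 1/n).


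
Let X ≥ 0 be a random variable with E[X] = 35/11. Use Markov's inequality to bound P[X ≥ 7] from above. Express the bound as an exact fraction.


μ = E[X] = 35/11, a = 7.
Markov: P[X ≥ 7] ≤ μ/a = (35/11)/7 = 5/11.
Numerically: ≈ 0.455.
(Since a = 7 > μ = 3.182, the bound 5/11 is < 1 and informative.)

P[X ≥ 7] ≤ 5/11 ≈ 0.455.


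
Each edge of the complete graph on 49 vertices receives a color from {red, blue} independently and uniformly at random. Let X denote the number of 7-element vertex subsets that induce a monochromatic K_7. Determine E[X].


Let X = Σ_S X_S over the C(49, 7) = 85900584 subsets S of size 7, where X_S = 1 if the K_7 on S is monochromatic.
For a fixed S, the K_7 on S has C(7, 2) = 21 edges. P[all 21 edges red] = (1/2)^21, and likewise for blue, so P[monochromatic] = 2·(1/2)^21 = 2^{1 − 21} = 1/1048576.
By linearity: E[X] = C(49, 7) · 2^{1 − 21} = 85900584 · 1/1048576 = 10737573/131072.
Numerically: E[X] ≈ 81.9212.

E[X] = C(49,7)·2^(1−C(7,2)) = 10737573/131072 ≈ 81.9212.


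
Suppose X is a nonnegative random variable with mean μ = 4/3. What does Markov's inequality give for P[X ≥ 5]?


μ = E[X] = 4/3, a = 5.
Markov: P[X ≥ 5] ≤ μ/a = (4/3)/5 = 4/15.
Numerically: ≈ 0.266667.
(Since a = 5 > μ = 1.333333, the bound 4/15 is < 1 and informative.)

P[X ≥ 5] ≤ 4/15 ≈ 0.266667.


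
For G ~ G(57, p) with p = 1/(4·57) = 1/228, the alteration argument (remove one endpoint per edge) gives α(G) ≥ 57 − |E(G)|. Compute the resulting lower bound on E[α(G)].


E[|E(G)|] = C(57, 2)·p = 1596 · (1/228) = 7.
E[α(G)] ≥ n − E[|E(G)|] = 57 − 7 = 50.
Numerically: ≈ 50.00000.
(This is only a lower bound; the true E[α(G)] may be larger.)

E[α(G)] ≥ 50 ≈ 50.00000.


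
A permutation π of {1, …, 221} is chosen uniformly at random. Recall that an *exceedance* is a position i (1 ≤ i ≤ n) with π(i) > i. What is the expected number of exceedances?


Write X = Σ_{i=1}^{221} X_i, where X_i = 1_{π(i) > i}.
For each fixed i, π(i) is uniform over {1, …, 221} (marginal of a uniform permutation), so P[π(i) > i] = (n − i)/n. Summing: Σ_{i=1}^{221} (n − i)/n = (0 + 1 + … + 220)/221 = 221(221 − 1)/(2·221) = (221 − 1)/2.
Hence E[X] = Σ_{i=1}^{221} (221 − i)/221 = 110 ≈ 110.00000.

E[X] = 110 = 110.00000.


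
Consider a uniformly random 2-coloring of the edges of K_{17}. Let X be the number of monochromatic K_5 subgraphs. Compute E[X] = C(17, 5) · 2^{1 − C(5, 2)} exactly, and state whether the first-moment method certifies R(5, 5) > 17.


E[X] = C(17, 5) · 2^{1 − 10} = 6188 · 2^{−9} = 6188/512.
As a reduced fraction: E[X] = 1547/128 ≈ 12.086.
Is E[X] < 1? NO.
Since E[X] ≥ 1, the first-moment bound is inconclusive at n = 17; it does NOT by itself certify R(5, 5) > 17.

E[X] = 1547/128 ≈ 12.086; E[X] ≥ 1; first-moment method inconclusive here.


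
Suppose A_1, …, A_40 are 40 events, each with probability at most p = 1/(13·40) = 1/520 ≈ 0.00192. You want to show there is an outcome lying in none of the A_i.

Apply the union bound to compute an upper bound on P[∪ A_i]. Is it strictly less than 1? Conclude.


Union bound: P[∪_{i=1}^{40} A_i] ≤ Σ_i P[A_i] ≤ 40·p = 40·(1/520) = 1/13.
Numerically: 1/13 ≈ 0.07692.
Is 1/13 < 1? YES.
Since P[∪ A_i] ≤ 1/13 < 1, the complement has P[∩ A_i^c] ≥ 1 − 1/13 = 12/13 > 0, so some outcome avoids every A_i.

40·p = 1/13 ≈ 0.07692; existence CERTIFIED by the union bound.


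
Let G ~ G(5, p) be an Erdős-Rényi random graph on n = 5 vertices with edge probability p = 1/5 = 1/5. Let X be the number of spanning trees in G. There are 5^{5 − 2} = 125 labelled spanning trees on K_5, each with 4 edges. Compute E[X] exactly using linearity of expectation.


K_5 has 5^{5 − 2} = 125 labelled spanning trees.
For each such spanning tree H, let X_H = 1 if all 4 edges of H are present in G. Then P[X_H = 1] = p^{4} = (1/5)^{4} = 1/625.
Summing the indicators: E[X] = Σ_H E[X_H] = 125 · p^{4} = 125 · 1/625 = 1/5.
Numerically: E[X] ≈ 0.2.

E[X] = 125 · (1/5)^{4} = 1/5 ≈ 0.2.


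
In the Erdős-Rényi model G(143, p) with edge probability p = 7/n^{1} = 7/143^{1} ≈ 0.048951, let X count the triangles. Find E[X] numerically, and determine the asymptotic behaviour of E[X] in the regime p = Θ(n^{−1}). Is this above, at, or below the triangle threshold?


Number of potential triangles: C(143, 3) = 477191.
Each occurs with probability p³ ≈ (0.048951)³ ≈ 1.17296758e-04.
By linearity: E[X] = C(143, 3)·p³ ≈ 477191 · 1.17296758e-04 ≈ 55.972957.
Here α = 1, so p = 7/n is exactly at the triangle threshold p ~ 1/n. Asymptotically E[X] → c³/6 = 7³/6 = 343/6 ≈ 57.166667, a bounded constant. In this regime the triangle count is asymptotically Poisson(c³/6).

E[X] ≈ 55.972957; in regime p = Θ(1/n^{1}) E[X] stays bounded (at the triangle threshold p ~ 1/n).


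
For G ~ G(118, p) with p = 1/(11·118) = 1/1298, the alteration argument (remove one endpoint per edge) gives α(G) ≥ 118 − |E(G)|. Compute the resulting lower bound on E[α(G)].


E[|E(G)|] = C(118, 2)·p = 6903 · (1/1298) = 117/22.
E[α(G)] ≥ n − E[|E(G)|] = 118 − 117/22 = 2479/22.
Numerically: ≈ 112.6818.
(This is only a lower bound; the true E[α(G)] may be larger.)

E[α(G)] ≥ 2479/22 ≈ 112.6818.


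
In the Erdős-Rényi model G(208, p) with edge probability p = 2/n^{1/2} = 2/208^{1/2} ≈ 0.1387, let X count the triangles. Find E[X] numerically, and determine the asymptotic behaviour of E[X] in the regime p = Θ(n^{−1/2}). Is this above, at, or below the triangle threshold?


Number of potential triangles: C(208, 3) = 1478256.
Each occurs with probability p³ ≈ (0.1387)³ ≈ 2.666828e-03.
By linearity: E[X] = C(208, 3)·p³ ≈ 1478256 · 2.666828e-03 ≈ 3942.2543.
Since α = 1/2 < 1, p = c/n^{1/2} ≫ 1/n is above the triangle threshold p ~ 1/n. Asymptotically E[X] ~ (c³/6)·n^{3(1−α)} = (2³/6)·n^{1.5} → ∞; triangles are abundant w.h.p.

E[X] ≈ 3942.2543; in regime p = Θ(1/n^{1/2}) E[X] diverges (above the triangle threshold p ~ 1/n).


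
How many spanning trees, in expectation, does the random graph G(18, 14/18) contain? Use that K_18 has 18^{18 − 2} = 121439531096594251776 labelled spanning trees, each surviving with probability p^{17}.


K_18 has 18^{18 − 2} = 121439531096594251776 labelled spanning trees.
For each such spanning tree H, let X_H = 1 if all 17 edges of H are present in G. Then P[X_H = 1] = p^{17} = (7/9)^{17} = 232630513987207/16677181699666569.
Summing the indicators: E[X] = Σ_H E[X_H] = 121439531096594251776 · p^{17} = 121439531096594251776 · 232630513987207/16677181699666569 = 15245673364665597952/9.
Numerically: E[X] ≈ 1.69396e+18.

E[X] = 121439531096594251776 · (7/9)^{17} = 15245673364665597952/9 ≈ 1.69396e+18.


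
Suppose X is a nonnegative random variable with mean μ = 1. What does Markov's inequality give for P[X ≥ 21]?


μ = E[X] = 1, a = 21.
Markov: P[X ≥ 21] ≤ μ/a = (1)/21 = 1/21.
Numerically: ≈ 0.04762.
(Since a = 21 > μ = 1.00000, the bound 1/21 is < 1 and informative.)

P[X ≥ 21] ≤ 1/21 ≈ 0.04762.


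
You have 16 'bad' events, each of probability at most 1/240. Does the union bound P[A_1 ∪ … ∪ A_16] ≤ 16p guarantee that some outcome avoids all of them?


Union bound: P[∪_{i=1}^{16} A_i] ≤ Σ_i P[A_i] ≤ 16·p = 16·(1/240) = 1/15.
Numerically: 1/15 ≈ 0.06667.
Is 1/15 < 1? YES.
Since P[∪ A_i] ≤ 1/15 < 1, the complement has P[∩ A_i^c] ≥ 1 − 1/15 = 14/15 > 0, so some outcome avoids every A_i.

16·p = 1/15 ≈ 0.06667; existence CERTIFIED by the union bound.


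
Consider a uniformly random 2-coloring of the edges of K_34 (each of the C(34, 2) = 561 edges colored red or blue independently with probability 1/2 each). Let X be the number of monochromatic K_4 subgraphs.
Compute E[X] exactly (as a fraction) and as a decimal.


Let X = Σ_S X_S over the C(34, 4) = 46376 subsets S of size 4, where X_S = 1 if the K_4 on S is monochromatic.
For a fixed S, the K_4 on S has C(4, 2) = 6 edges. P[all 6 edges red] = (1/2)^6, and likewise for blue, so P[monochromatic] = 2·(1/2)^6 = 2^{1 − 6} = 1/32.
By linearity: E[X] = C(34, 4) · 2^{1 − 6} = 46376 · 1/32 = 5797/4.
Numerically: E[X] ≈ 1449.2500.

E[X] = C(34,4)·2^(1−C(4,2)) = 5797/4 ≈ 1449.2500.


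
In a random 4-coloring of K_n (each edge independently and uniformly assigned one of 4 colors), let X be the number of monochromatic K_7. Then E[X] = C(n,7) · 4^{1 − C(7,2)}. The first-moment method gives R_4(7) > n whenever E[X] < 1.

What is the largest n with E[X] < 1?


We need C(n, 7) · 4^{1 − 21} < 1, i.e. C(n, 7) < 4^{21 − 1} = 1099511627776.
Check values of n near the boundary:
  n = 176: C(176, 7) = 919790691600; 919790691600 < 1099511627776? YES
  n = 177: C(177, 7) = 957664425960; 957664425960 < 1099511627776? YES
  n = 178: C(178, 7) = 996867063280; 996867063280 < 1099511627776? YES
  n = 179: C(179, 7) = 1037437234460; 1037437234460 < 1099511627776? YES
  n = 180: C(180, 7) = 1079414463600; 1079414463600 < 1099511627776? YES
  n = 181: C(181, 7) = 1122839183400; 1122839183400 < 1099511627776? NO
The largest n with C(n, 7) < 1099511627776 is n = 180 (where E[X] = 67463403975/68719476736 ≈ 0.982). Hence R_4(7) > 180, i.e. R_4(7) ≥ 181.

Largest n = 180; hence R_4(7) > 180.


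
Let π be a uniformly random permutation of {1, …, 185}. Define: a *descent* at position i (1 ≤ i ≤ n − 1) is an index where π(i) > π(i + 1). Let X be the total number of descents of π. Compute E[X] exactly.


Write X = Σ X_I over i = 1, …, 184, with X_I the indicator of one descent.
There are 184 indicators.
For each fixed i, the pair (π(i), π(i+1)) is a uniformly random ordered pair of distinct values from {1, …, 185}; by symmetry P[π(i) > π(i+1)] = 1/2.
By linearity: E[X] = 184 · (1/2) = (185 − 1) · (1/2) = 92 ≈ 92.000000.

E[X] = 92 = 92.000000.


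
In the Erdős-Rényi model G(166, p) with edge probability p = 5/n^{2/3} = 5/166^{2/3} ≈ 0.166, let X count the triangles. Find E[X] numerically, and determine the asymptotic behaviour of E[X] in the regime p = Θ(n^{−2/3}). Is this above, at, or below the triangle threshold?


Number of potential triangles: C(166, 3) = 748660.
Each occurs with probability p³ ≈ (0.166)³ ≈ 4.53622e-03.
By linearity: E[X] = C(166, 3)·p³ ≈ 748660 · 4.53622e-03 ≈ 3396.084.
Since α = 2/3 < 1, p = c/n^{2/3} ≫ 1/n is above the triangle threshold p ~ 1/n. Asymptotically E[X] ~ (c³/6)·n^{3(1−α)} = (5³/6)·n^{1} → ∞; triangles are abundant w.h.p.

E[X] ≈ 3396.084; in regime p = Θ(1/n^{2/3}) E[X] diverges (above the triangle threshold p ~ 1/n).


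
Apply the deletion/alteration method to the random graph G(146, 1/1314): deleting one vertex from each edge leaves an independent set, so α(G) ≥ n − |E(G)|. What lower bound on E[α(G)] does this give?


E[|E(G)|] = C(146, 2)·p = 10585 · (1/1314) = 145/18.
E[α(G)] ≥ n − E[|E(G)|] = 146 − 145/18 = 2483/18.
Numerically: ≈ 137.944.
(This is only a lower bound; the true E[α(G)] may be larger.)

E[α(G)] ≥ 2483/18 ≈ 137.944.


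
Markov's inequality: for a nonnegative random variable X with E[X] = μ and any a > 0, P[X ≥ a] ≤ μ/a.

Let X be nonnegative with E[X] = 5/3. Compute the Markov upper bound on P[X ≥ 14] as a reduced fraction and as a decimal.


μ = E[X] = 5/3, a = 14.
Markov: P[X ≥ 14] ≤ μ/a = (5/3)/14 = 5/42.
Numerically: ≈ 0.119048.
(Since a = 14 > μ = 1.666667, the bound 5/42 is < 1 and informative.)

P[X ≥ 14] ≤ 5/42 ≈ 0.119048.


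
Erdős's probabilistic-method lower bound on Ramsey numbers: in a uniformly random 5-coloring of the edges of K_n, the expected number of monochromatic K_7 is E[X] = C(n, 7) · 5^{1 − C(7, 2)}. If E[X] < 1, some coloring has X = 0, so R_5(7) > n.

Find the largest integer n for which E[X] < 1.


We need C(n, 7) · 5^{1 − 21} < 1, i.e. C(n, 7) < 5^{21 − 1} = 95367431640625.
Check values of n near the boundary:
  n = 334: C(334, 7) = 86359460961576; 86359460961576 < 95367431640625? YES
  n = 335: C(335, 7) = 88202498238195; 88202498238195 < 95367431640625? YES
  n = 336: C(336, 7) = 90079147136880; 90079147136880 < 95367431640625? YES
  n = 337: C(337, 7) = 91989916924632; 91989916924632 < 95367431640625? YES
  n = 338: C(338, 7) = 93935323022736; 93935323022736 < 95367431640625? YES
  n = 339: C(339, 7) = 95915887062372; 95915887062372 < 95367431640625? NO
The largest n with C(n, 7) < 95367431640625 is n = 338 (where E[X] = 93935323022736/95367431640625 ≈ 0.98498). Hence R_5(7) > 338, i.e. R_5(7) ≥ 339.

Largest n = 338; hence R_5(7) > 338.


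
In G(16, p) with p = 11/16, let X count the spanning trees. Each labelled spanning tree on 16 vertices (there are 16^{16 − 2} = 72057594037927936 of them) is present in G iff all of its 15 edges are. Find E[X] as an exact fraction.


K_16 has 16^{16 − 2} = 72057594037927936 labelled spanning trees.
For each such spanning tree H, let X_H = 1 if all 15 edges of H are present in G. Then P[X_H = 1] = p^{15} = (11/16)^{15} = 4177248169415651/1152921504606846976.
By linearity of expectation: E[X] = Σ_H E[X_H] = 72057594037927936 · p^{15} = 72057594037927936 · 4177248169415651/1152921504606846976 = 4177248169415651/16.
Numerically: E[X] ≈ 2.6108e+14.

E[X] = 72057594037927936 · (11/16)^{15} = 4177248169415651/16 ≈ 2.6108e+14.


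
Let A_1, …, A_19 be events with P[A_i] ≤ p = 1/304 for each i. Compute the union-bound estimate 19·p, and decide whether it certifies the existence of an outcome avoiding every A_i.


Union bound: P[∪_{i=1}^{19} A_i] ≤ Σ_i P[A_i] ≤ 19·p = 19·(1/304) = 1/16.
Numerically: 1/16 ≈ 0.062.
Is 1/16 < 1? YES.
Since P[∪ A_i] ≤ 1/16 < 1, the complement has P[∩ A_i^c] ≥ 1 − 1/16 = 15/16 > 0, so some outcome avoids every A_i.

19·p = 1/16 ≈ 0.062; existence CERTIFIED by the union bound.


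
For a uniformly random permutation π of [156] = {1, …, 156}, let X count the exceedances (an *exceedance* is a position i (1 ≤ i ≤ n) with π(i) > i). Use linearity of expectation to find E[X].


Write X = Σ_{i=1}^{156} X_i, where X_i = 1_{π(i) > i}.
For each fixed i, π(i) is uniform over {1, …, 156} (marginal of a uniform permutation), so P[π(i) > i] = (n − i)/n. Summing: Σ_{i=1}^{156} (n − i)/n = (0 + 1 + … + 155)/156 = 156(156 − 1)/(2·156) = (156 − 1)/2.
Hence E[X] = Σ_{i=1}^{156} (156 − i)/156 = 155/2 ≈ 77.500.

E[X] = 155/2 = 77.500.


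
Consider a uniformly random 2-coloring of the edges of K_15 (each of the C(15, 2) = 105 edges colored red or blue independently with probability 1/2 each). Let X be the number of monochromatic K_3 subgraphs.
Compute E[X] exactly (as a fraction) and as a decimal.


Let X = Σ_S X_S over the C(15, 3) = 455 subsets S of size 3, where X_S = 1 if the K_3 on S is monochromatic.
For a fixed S, the K_3 on S has C(3, 2) = 3 edges. P[all 3 edges red] = (1/2)^3, and likewise for blue, so P[monochromatic] = 2·(1/2)^3 = 2^{1 − 3} = 1/4.
Summing: E[X] = C(15, 3) · 2^{1 − 3} = 455 · 1/4 = 455/4.
Numerically: E[X] ≈ 113.750.

E[X] = C(15,3)·2^(1−C(3,2)) = 455/4 ≈ 113.750.


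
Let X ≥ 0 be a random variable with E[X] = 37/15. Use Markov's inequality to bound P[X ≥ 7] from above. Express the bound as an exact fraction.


μ = E[X] = 37/15, a = 7.
Markov: P[X ≥ 7] ≤ μ/a = (37/15)/7 = 37/105.
Numerically: ≈ 0.352381.
(Since a = 7 > μ = 2.466667, the bound 37/105 is < 1 and informative.)

P[X ≥ 7] ≤ 37/105 ≈ 0.352381.


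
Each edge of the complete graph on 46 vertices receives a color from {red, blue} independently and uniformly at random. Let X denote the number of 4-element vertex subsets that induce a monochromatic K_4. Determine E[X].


Let X = Σ_S X_S over the C(46, 4) = 163185 subsets S of size 4, where X_S = 1 if the K_4 on S is monochromatic.
For a fixed S, the K_4 on S has C(4, 2) = 6 edges. P[all 6 edges red] = (1/2)^6, and likewise for blue, so P[monochromatic] = 2·(1/2)^6 = 2^{1 − 6} = 1/32.
By linearity of expectation: E[X] = C(46, 4) · 2^{1 − 6} = 163185 · 1/32 = 163185/32.
Numerically: E[X] ≈ 5099.531250.

E[X] = C(46,4)·2^(1−C(4,2)) = 163185/32 ≈ 5099.531250.


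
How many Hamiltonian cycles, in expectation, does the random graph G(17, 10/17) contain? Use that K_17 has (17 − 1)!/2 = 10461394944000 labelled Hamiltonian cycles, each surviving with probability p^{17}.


K_17 has (17 − 1)!/2 = 10461394944000 labelled Hamiltonian cycles.
For each such Hamiltonian cycle H, let X_H = 1 if all 17 edges of H are present in G. Then P[X_H = 1] = p^{17} = (10/17)^{17} = 100000000000000000/827240261886336764177.
By linearity: E[X] = Σ_H E[X_H] = 10461394944000 · p^{17} = 10461394944000 · 100000000000000000/827240261886336764177 = 1046139494400000000000000000000/827240261886336764177.
Numerically: E[X] ≈ 1.26461e+09.

E[X] = 10461394944000 · (10/17)^{17} = 1046139494400000000000000000000/827240261886336764177 ≈ 1.26461e+09.


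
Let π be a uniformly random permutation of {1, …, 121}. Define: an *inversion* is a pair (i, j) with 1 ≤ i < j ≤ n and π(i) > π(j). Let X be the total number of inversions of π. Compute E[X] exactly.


Write X = Σ X_I over the C(121, 2) = 7260 pairs i < j, with X_I the indicator of one inversion.
There are 7260 indicators.
For each fixed pair i < j, the values π(i) and π(j) are two distinct elements of {1, …, 121} in uniformly random order; by symmetry P[π(i) > π(j)] = 1/2.
By linearity: E[X] = 7260 · (1/2) = C(121, 2) · (1/2) = 7260/2 = 3630 ≈ 3630.0000.

E[X] = 3630 = 3630.0000.


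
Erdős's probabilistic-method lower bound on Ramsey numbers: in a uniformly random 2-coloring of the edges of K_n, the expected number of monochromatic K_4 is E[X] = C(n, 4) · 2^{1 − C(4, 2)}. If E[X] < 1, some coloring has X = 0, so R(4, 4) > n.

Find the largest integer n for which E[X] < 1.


We need C(n, 4) · 2^{1 − 6} < 1, i.e. C(n, 4) < 2^{6 − 1} = 32.
Check values of n near the boundary:
  n = 5: C(5, 4) = 5; 5 < 32? YES
  n = 6: C(6, 4) = 15; 15 < 32? YES
  n = 7: C(7, 4) = 35; 35 < 32? NO
The largest n with C(n, 4) < 32 is n = 6 (where E[X] = 15/32 ≈ 0.4688). Hence R(4, 4) > 6, i.e. R(4, 4) ≥ 7.

Largest n = 6; hence R(4, 4) > 6.


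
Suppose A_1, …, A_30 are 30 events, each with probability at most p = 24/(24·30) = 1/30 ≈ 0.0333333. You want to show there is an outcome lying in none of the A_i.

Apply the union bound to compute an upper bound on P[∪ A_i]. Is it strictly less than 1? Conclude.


Union bound: P[∪_{i=1}^{30} A_i] ≤ Σ_i P[A_i] ≤ 30·p = 30·(1/30) = 1.
Numerically: 1 ≈ 1.0000000.
Is 1 < 1? NO.
Since the bound 1 is ≥ 1, the union bound is uninformative here; it does NOT by itself certify existence.

30·p = 1 ≈ 1.0000000; existence NOT certified by the union bound.


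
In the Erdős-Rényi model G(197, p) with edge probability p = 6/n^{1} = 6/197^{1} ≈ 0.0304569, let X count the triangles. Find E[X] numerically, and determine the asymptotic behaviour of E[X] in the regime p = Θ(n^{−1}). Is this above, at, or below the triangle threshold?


Number of potential triangles: C(197, 3) = 1254890.
Each occurs with probability p³ ≈ (0.0304569)³ ≈ 2.82523822e-05.
By linearity: E[X] = C(197, 3)·p³ ≈ 1254890 · 2.82523822e-05 ≈ 35.453632.
Here α = 1, so p = 6/n is exactly at the triangle threshold p ~ 1/n. Asymptotically E[X] → c³/6 = 6³/6 = 36 ≈ 36.000000, a bounded constant. In this regime the triangle count is asymptotically Poisson(c³/6).

E[X] ≈ 35.453632; in regime p = Θ(1/n^{1}) E[X] stays bounded (at the triangle threshold p ~ 1/n).


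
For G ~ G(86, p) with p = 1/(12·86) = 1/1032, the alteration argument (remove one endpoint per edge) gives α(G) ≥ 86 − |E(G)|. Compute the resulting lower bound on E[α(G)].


E[|E(G)|] = C(86, 2)·p = 3655 · (1/1032) = 85/24.
E[α(G)] ≥ n − E[|E(G)|] = 86 − 85/24 = 1979/24.
Numerically: ≈ 82.4583.
(This is only a lower bound; the true E[α(G)] may be larger.)

E[α(G)] ≥ 1979/24 ≈ 82.4583.


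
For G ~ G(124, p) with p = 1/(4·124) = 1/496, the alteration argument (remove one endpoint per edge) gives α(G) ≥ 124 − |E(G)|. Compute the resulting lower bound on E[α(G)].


E[|E(G)|] = C(124, 2)·p = 7626 · (1/496) = 123/8.
E[α(G)] ≥ n − E[|E(G)|] = 124 − 123/8 = 869/8.
Numerically: ≈ 108.62500.
(This is only a lower bound; the true E[α(G)] may be larger.)

E[α(G)] ≥ 869/8 ≈ 108.62500.


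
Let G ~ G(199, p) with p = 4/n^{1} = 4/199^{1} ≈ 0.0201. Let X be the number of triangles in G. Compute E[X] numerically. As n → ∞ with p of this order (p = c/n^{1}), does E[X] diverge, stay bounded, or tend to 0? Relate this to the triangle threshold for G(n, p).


Number of potential triangles: C(199, 3) = 1293699.
Each occurs with probability p³ ≈ (0.0201)³ ≈ 8.12121e-06.
By linearity: E[X] = C(199, 3)·p³ ≈ 1293699 · 8.12121e-06 ≈ 10.506.
Here α = 1, so p = 4/n is exactly at the triangle threshold p ~ 1/n. Asymptotically E[X] → c³/6 = 4³/6 = 32/3 ≈ 10.667, a bounded constant. In this regime the triangle count is asymptotically Poisson(c³/6).

E[X] ≈ 10.506; in regime p = Θ(1/n^{1}) E[X] stays bounded (at the triangle threshold p ~ 1/n).


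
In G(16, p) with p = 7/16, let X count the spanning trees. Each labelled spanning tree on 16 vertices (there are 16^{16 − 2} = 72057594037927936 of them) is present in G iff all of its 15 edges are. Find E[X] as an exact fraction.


K_16 has 16^{16 − 2} = 72057594037927936 labelled spanning trees.
For each such spanning tree H, let X_H = 1 if all 15 edges of H are present in G. Then P[X_H = 1] = p^{15} = (7/16)^{15} = 4747561509943/1152921504606846976.
By linearity: E[X] = Σ_H E[X_H] = 72057594037927936 · p^{15} = 72057594037927936 · 4747561509943/1152921504606846976 = 4747561509943/16.
Numerically: E[X] ≈ 2.9672e+11.

E[X] = 72057594037927936 · (7/16)^{15} = 4747561509943/16 ≈ 2.9672e+11.


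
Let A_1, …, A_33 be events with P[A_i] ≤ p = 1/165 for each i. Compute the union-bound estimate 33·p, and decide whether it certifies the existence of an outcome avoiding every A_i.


Union bound: P[∪_{i=1}^{33} A_i] ≤ Σ_i P[A_i] ≤ 33·p = 33·(1/165) = 1/5.
Numerically: 1/5 ≈ 0.200.
Is 1/5 < 1? YES.
Since P[∪ A_i] ≤ 1/5 < 1, the complement has P[∩ A_i^c] ≥ 1 − 1/5 = 4/5 > 0, so some outcome avoids every A_i.

33·p = 1/5 ≈ 0.200; existence CERTIFIED by the union bound.


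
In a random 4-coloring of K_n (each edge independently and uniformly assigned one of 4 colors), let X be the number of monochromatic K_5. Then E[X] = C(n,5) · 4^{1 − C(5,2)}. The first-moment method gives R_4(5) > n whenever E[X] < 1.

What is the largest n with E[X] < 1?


We need C(n, 5) · 4^{1 − 10} < 1, i.e. C(n, 5) < 4^{10 − 1} = 262144.
Check values of n near the boundary:
  n = 32: C(32, 5) = 201376; 201376 < 262144? YES
  n = 33: C(33, 5) = 237336; 237336 < 262144? YES
  n = 34: C(34, 5) = 278256; 278256 < 262144? NO
The largest n with C(n, 5) < 262144 is n = 33 (where E[X] = 29667/32768 ≈ 0.905365). Hence R_4(5) > 33, i.e. R_4(5) ≥ 34.

Largest n = 33; hence R_4(5) > 33.


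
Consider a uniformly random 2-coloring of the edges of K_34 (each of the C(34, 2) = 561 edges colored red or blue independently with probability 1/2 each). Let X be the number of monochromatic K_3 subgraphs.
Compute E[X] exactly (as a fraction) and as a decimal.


Let X = Σ_S X_S over the C(34, 3) = 5984 subsets S of size 3, where X_S = 1 if the K_3 on S is monochromatic.
For a fixed S, the K_3 on S has C(3, 2) = 3 edges. P[all 3 edges red] = (1/2)^3, and likewise for blue, so P[monochromatic] = 2·(1/2)^3 = 2^{1 − 3} = 1/4.
By linearity: E[X] = C(34, 3) · 2^{1 − 3} = 5984 · 1/4 = 1496.
Numerically: E[X] ≈ 1496.000.

E[X] = C(34,3)·2^(1−C(3,2)) = 1496 ≈ 1496.000.


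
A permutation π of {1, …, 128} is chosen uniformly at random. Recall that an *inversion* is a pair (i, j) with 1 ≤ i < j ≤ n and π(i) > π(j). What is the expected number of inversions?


Write X = Σ X_I over the C(128, 2) = 8128 pairs i < j, with X_I the indicator of one inversion.
There are 8128 indicators.
For each fixed pair i < j, the values π(i) and π(j) are two distinct elements of {1, …, 128} in uniformly random order; by symmetry P[π(i) > π(j)] = 1/2.
By linearity: E[X] = 8128 · (1/2) = C(128, 2) · (1/2) = 8128/2 = 4064 ≈ 4064.00000.

E[X] = 4064 = 4064.00000.


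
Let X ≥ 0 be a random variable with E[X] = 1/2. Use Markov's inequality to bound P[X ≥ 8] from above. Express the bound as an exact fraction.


μ = E[X] = 1/2, a = 8.
Markov: P[X ≥ 8] ≤ μ/a = (1/2)/8 = 1/16.
Numerically: ≈ 0.062500.
(Since a = 8 > μ = 0.500000, the bound 1/16 is < 1 and informative.)

P[X ≥ 8] ≤ 1/16 ≈ 0.062500.


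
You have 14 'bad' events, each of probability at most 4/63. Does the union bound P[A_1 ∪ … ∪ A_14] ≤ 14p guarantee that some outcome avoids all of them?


Union bound: P[∪_{i=1}^{14} A_i] ≤ Σ_i P[A_i] ≤ 14·p = 14·(4/63) = 8/9.
Numerically: 8/9 ≈ 0.88889.
Is 8/9 < 1? YES.
Since P[∪ A_i] ≤ 8/9 < 1, the complement has P[∩ A_i^c] ≥ 1 − 8/9 = 1/9 > 0, so some outcome avoids every A_i.

14·p = 8/9 ≈ 0.88889; existence CERTIFIED by the union bound.


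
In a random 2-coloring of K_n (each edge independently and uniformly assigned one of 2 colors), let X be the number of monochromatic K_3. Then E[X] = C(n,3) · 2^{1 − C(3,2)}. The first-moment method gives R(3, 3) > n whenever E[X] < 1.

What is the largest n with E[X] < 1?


We need C(n, 3) · 2^{1 − 3} < 1, i.e. C(n, 3) < 2^{3 − 1} = 4.
Check values of n near the boundary:
  n = 3: C(3, 3) = 1; 1 < 4? YES
  n = 4: C(4, 3) = 4; 4 < 4? NO
  n = 5: C(5, 3) = 10; 10 < 4? NO
  n = 6: C(6, 3) = 20; 20 < 4? NO
The largest n with C(n, 3) < 4 is n = 3 (where E[X] = 1/4 ≈ 0.2500). Hence R(3, 3) > 3, i.e. R(3, 3) ≥ 4.

Largest n = 3; hence R(3, 3) > 3.


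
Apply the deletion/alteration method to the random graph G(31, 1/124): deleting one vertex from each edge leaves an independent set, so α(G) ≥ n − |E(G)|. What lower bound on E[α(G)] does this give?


E[|E(G)|] = C(31, 2)·p = 465 · (1/124) = 15/4.
E[α(G)] ≥ n − E[|E(G)|] = 31 − 15/4 = 109/4.
Numerically: ≈ 27.2500.
(This is only a lower bound; the true E[α(G)] may be larger.)

E[α(G)] ≥ 109/4 ≈ 27.2500.


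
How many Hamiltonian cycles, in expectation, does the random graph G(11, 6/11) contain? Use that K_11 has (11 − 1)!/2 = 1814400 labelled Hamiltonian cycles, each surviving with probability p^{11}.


K_11 has (11 − 1)!/2 = 1814400 labelled Hamiltonian cycles.
For each such Hamiltonian cycle H, let X_H = 1 if all 11 edges of H are present in G. Then P[X_H = 1] = p^{11} = (6/11)^{11} = 362797056/285311670611.
By linearity: E[X] = Σ_H E[X_H] = 1814400 · p^{11} = 1814400 · 362797056/285311670611 = 658258978406400/285311670611.
Numerically: E[X] ≈ 2307.

E[X] = 1814400 · (6/11)^{11} = 658258978406400/285311670611 ≈ 2307.


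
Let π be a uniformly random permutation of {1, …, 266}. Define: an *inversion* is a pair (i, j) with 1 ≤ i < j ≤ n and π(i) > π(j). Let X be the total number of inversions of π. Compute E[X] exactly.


Write X = Σ X_I over the C(266, 2) = 35245 pairs i < j, with X_I the indicator of one inversion.
There are 35245 indicators.
For each fixed pair i < j, the values π(i) and π(j) are two distinct elements of {1, …, 266} in uniformly random order; by symmetry P[π(i) > π(j)] = 1/2.
By linearity: E[X] = 35245 · (1/2) = C(266, 2) · (1/2) = 35245/2 = 35245/2 ≈ 17622.500000.

E[X] = 35245/2 = 17622.500000.


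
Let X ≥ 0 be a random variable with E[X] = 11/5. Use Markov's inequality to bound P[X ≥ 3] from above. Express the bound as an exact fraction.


μ = E[X] = 11/5, a = 3.
Markov: P[X ≥ 3] ≤ μ/a = (11/5)/3 = 11/15.
Numerically: ≈ 0.73333.
(Since a = 3 > μ = 2.20000, the bound 11/15 is < 1 and informative.)

P[X ≥ 3] ≤ 11/15 ≈ 0.73333.


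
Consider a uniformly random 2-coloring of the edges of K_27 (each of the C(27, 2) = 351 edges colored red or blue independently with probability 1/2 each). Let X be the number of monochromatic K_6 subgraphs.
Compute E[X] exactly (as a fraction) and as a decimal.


Let X = Σ_S X_S over the C(27, 6) = 296010 subsets S of size 6, where X_S = 1 if the K_6 on S is monochromatic.
For a fixed S, the K_6 on S has C(6, 2) = 15 edges. P[all 15 edges red] = (1/2)^15, and likewise for blue, so P[monochromatic] = 2·(1/2)^15 = 2^{1 − 15} = 1/16384.
By linearity: E[X] = C(27, 6) · 2^{1 − 15} = 296010 · 1/16384 = 148005/8192.
Numerically: E[X] ≈ 18.067017.

E[X] = C(27,6)·2^(1−C(6,2)) = 148005/8192 ≈ 18.067017.


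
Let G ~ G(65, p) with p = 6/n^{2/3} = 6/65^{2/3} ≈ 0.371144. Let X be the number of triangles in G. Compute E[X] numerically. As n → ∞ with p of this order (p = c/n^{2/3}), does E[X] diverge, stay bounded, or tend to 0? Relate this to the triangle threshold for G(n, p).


Number of potential triangles: C(65, 3) = 43680.
Each occurs with probability p³ ≈ (0.371144)³ ≈ 5.11242604e-02.
By linearity: E[X] = C(65, 3)·p³ ≈ 43680 · 5.11242604e-02 ≈ 2233.107692.
Since α = 2/3 < 1, p = c/n^{2/3} ≫ 1/n is above the triangle threshold p ~ 1/n. Asymptotically E[X] ~ (c³/6)·n^{3(1−α)} = (6³/6)·n^{1} → ∞; triangles are abundant w.h.p.

E[X] ≈ 2233.107692; in regime p = Θ(1/n^{2/3}) E[X] diverges (above the triangle threshold p ~ 1/n).


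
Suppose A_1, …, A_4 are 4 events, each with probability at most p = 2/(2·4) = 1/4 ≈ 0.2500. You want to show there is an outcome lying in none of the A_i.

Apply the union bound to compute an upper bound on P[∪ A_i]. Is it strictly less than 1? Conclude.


Union bound: P[∪_{i=1}^{4} A_i] ≤ Σ_i P[A_i] ≤ 4·p = 4·(1/4) = 1.
Numerically: 1 ≈ 1.0000.
Is 1 < 1? NO.
Since the bound 1 is ≥ 1, the union bound is uninformative here; it does NOT by itself certify existence.

4·p = 1 ≈ 1.0000; existence NOT certified by the union bound.


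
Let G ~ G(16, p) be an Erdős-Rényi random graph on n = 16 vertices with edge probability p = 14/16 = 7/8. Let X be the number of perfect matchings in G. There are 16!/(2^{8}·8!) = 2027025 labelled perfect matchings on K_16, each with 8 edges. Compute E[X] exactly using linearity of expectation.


K_16 has 16!/(2^{8}·8!) = 2027025 labelled perfect matchings.
For each such perfect matching H, let X_H = 1 if all 8 edges of H are present in G. Then P[X_H = 1] = p^{8} = (7/8)^{8} = 5764801/16777216.
Summing the indicators: E[X] = Σ_H E[X_H] = 2027025 · p^{8} = 2027025 · 5764801/16777216 = 11685395747025/16777216.
Numerically: E[X] ≈ 696504.

E[X] = 2027025 · (7/8)^{8} = 11685395747025/16777216 ≈ 696504.


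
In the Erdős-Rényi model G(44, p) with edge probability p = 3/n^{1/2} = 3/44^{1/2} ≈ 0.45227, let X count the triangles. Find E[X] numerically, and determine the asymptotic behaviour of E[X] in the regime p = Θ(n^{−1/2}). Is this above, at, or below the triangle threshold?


Number of potential triangles: C(44, 3) = 13244.
Each occurs with probability p³ ≈ (0.45227)³ ≈ 9.2509163e-02.
By linearity: E[X] = C(44, 3)·p³ ≈ 13244 · 9.2509163e-02 ≈ 1225.19135.
Since α = 1/2 < 1, p = c/n^{1/2} ≫ 1/n is above the triangle threshold p ~ 1/n. Asymptotically E[X] ~ (c³/6)·n^{3(1−α)} = (3³/6)·n^{1.5} → ∞; triangles are abundant w.h.p.

E[X] ≈ 1225.19135; in regime p = Θ(1/n^{1/2}) E[X] diverges (above the triangle threshold p ~ 1/n).


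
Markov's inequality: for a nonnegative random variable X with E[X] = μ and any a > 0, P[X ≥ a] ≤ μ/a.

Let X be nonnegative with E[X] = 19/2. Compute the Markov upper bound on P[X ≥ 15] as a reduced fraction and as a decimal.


μ = E[X] = 19/2, a = 15.
Markov: P[X ≥ 15] ≤ μ/a = (19/2)/15 = 19/30.
Numerically: ≈ 0.63333.
(Since a = 15 > μ = 9.50000, the bound 19/30 is < 1 and informative.)

P[X ≥ 15] ≤ 19/30 ≈ 0.63333.


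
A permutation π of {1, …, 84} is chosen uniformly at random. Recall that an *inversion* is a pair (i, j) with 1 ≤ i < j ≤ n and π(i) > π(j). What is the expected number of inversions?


Write X = Σ X_I over the C(84, 2) = 3486 pairs i < j, with X_I the indicator of one inversion.
There are 3486 indicators.
For each fixed pair i < j, the values π(i) and π(j) are two distinct elements of {1, …, 84} in uniformly random order; by symmetry P[π(i) > π(j)] = 1/2.
By linearity: E[X] = 3486 · (1/2) = C(84, 2) · (1/2) = 3486/2 = 1743 ≈ 1743.0000.

E[X] = 1743 = 1743.0000.


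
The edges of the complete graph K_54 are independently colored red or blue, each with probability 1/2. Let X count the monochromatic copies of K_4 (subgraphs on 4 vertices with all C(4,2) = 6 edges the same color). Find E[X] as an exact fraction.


Let X = Σ_S X_S over the C(54, 4) = 316251 subsets S of size 4, where X_S = 1 if the K_4 on S is monochromatic.
For a fixed S, the K_4 on S has C(4, 2) = 6 edges. P[all 6 edges red] = (1/2)^6, and likewise for blue, so P[monochromatic] = 2·(1/2)^6 = 2^{1 − 6} = 1/32.
Summing: E[X] = C(54, 4) · 2^{1 − 6} = 316251 · 1/32 = 316251/32.
Numerically: E[X] ≈ 9882.8438.

E[X] = C(54,4)·2^(1−C(4,2)) = 316251/32 ≈ 9882.8438.


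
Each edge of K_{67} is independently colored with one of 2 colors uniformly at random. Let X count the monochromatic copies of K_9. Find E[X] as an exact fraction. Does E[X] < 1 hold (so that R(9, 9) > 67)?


E[X] = C(67, 9) · 2^{1 − 36} = 42757703560 · 2^{−35} = 42757703560/34359738368.
As a reduced fraction: E[X] = 5344712945/4294967296 ≈ 1.24441.
Is E[X] < 1? NO.
Since E[X] ≥ 1, the first-moment bound is inconclusive at n = 67; it does NOT by itself certify R(9, 9) > 67.

E[X] = 5344712945/4294967296 ≈ 1.24441; E[X] ≥ 1; first-moment method inconclusive here.


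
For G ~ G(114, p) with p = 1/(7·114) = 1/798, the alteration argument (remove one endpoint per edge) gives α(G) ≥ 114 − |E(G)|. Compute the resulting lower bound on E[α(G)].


E[|E(G)|] = C(114, 2)·p = 6441 · (1/798) = 113/14.
E[α(G)] ≥ n − E[|E(G)|] = 114 − 113/14 = 1483/14.
Numerically: ≈ 105.92857.
(This is only a lower bound; the true E[α(G)] may be larger.)

E[α(G)] ≥ 1483/14 ≈ 105.92857.


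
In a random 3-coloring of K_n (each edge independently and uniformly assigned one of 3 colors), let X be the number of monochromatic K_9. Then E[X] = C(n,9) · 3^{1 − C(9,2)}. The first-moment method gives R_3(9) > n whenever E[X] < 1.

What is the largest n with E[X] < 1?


We need C(n, 9) · 3^{1 − 36} < 1, i.e. C(n, 9) < 3^{36 − 1} = 50031545098999707.
Check values of n near the boundary:
  n = 300: C(300, 9) = 48052241692154700; 48052241692154700 < 50031545098999707? YES
  n = 301: C(301, 9) = 49533303936090975; 49533303936090975 < 50031545098999707? YES
  n = 302: C(302, 9) = 51054804739588650; 51054804739588650 < 50031545098999707? NO
  n = 303: C(303, 9) = 52617706925494425; 52617706925494425 < 50031545098999707? NO
  n = 304: C(304, 9) = 54222992899492560; 54222992899492560 < 50031545098999707? NO
The largest n with C(n, 9) < 50031545098999707 is n = 301 (where E[X] = 16511101312030325/16677181699666569 ≈ 0.9900415). Hence R_3(9) > 301, i.e. R_3(9) ≥ 302.

Largest n = 301; hence R_3(9) > 301.


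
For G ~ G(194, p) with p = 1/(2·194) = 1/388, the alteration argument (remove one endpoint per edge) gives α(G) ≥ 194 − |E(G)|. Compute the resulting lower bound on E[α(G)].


E[|E(G)|] = C(194, 2)·p = 18721 · (1/388) = 193/4.
E[α(G)] ≥ n − E[|E(G)|] = 194 − 193/4 = 583/4.
Numerically: ≈ 145.7500.
(This is only a lower bound; the true E[α(G)] may be larger.)

E[α(G)] ≥ 583/4 ≈ 145.7500.


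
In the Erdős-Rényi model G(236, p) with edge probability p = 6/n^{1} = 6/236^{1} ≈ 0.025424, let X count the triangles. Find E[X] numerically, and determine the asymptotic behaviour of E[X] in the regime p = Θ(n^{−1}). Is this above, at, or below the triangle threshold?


Number of potential triangles: C(236, 3) = 2162940.
Each occurs with probability p³ ≈ (0.025424)³ ≈ 1.6433034e-05.
By linearity: E[X] = C(236, 3)·p³ ≈ 2162940 · 1.6433034e-05 ≈ 35.54367.
Here α = 1, so p = 6/n is exactly at the triangle threshold p ~ 1/n. Asymptotically E[X] → c³/6 = 6³/6 = 36 ≈ 36.00000, a bounded constant. In this regime the triangle count is asymptotically Poisson(c³/6).

E[X] ≈ 35.54367; in regime p = Θ(1/n^{1}) E[X] stays bounded (at the triangle threshold p ~ 1/n).


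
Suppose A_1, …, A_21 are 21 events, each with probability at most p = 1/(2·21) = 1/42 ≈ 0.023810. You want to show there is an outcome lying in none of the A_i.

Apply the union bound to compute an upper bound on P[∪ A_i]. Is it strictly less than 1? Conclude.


Union bound: P[∪_{i=1}^{21} A_i] ≤ Σ_i P[A_i] ≤ 21·p = 21·(1/42) = 1/2.
Numerically: 1/2 ≈ 0.500000.
Is 1/2 < 1? YES.
Since P[∪ A_i] ≤ 1/2 < 1, the complement has P[∩ A_i^c] ≥ 1 − 1/2 = 1/2 > 0, so some outcome avoids every A_i.

21·p = 1/2 ≈ 0.500000; existence CERTIFIED by the union bound.


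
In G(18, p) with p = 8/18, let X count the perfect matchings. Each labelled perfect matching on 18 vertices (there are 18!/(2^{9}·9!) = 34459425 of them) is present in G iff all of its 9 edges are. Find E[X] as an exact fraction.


K_18 has 18!/(2^{9}·9!) = 34459425 labelled perfect matchings.
For each such perfect matching H, let X_H = 1 if all 9 edges of H are present in G. Then P[X_H = 1] = p^{9} = (4/9)^{9} = 262144/387420489.
Summing the indicators: E[X] = Σ_H E[X_H] = 34459425 · p^{9} = 34459425 · 262144/387420489 = 111522611200/4782969.
Numerically: E[X] ≈ 23317.

E[X] = 34459425 · (4/9)^{9} = 111522611200/4782969 ≈ 23317.


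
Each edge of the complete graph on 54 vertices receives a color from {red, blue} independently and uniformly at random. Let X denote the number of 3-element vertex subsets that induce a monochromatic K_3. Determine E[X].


Let X = Σ_S X_S over the C(54, 3) = 24804 subsets S of size 3, where X_S = 1 if the K_3 on S is monochromatic.
For a fixed S, the K_3 on S has C(3, 2) = 3 edges. P[all 3 edges red] = (1/2)^3, and likewise for blue, so P[monochromatic] = 2·(1/2)^3 = 2^{1 − 3} = 1/4.
By linearity of expectation: E[X] = C(54, 3) · 2^{1 − 3} = 24804 · 1/4 = 6201.
Numerically: E[X] ≈ 6201.000.

E[X] = C(54,3)·2^(1−C(3,2)) = 6201 ≈ 6201.000.


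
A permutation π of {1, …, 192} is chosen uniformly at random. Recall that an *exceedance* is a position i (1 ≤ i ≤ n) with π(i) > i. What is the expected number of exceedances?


Write X = Σ_{i=1}^{192} X_i, where X_i = 1_{π(i) > i}.
For each fixed i, π(i) is uniform over {1, …, 192} (marginal of a uniform permutation), so P[π(i) > i] = (n − i)/n. Summing: Σ_{i=1}^{192} (n − i)/n = (0 + 1 + … + 191)/192 = 192(192 − 1)/(2·192) = (192 − 1)/2.
Hence E[X] = Σ_{i=1}^{192} (192 − i)/192 = 191/2 ≈ 95.500000.

E[X] = 191/2 = 95.500000.
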